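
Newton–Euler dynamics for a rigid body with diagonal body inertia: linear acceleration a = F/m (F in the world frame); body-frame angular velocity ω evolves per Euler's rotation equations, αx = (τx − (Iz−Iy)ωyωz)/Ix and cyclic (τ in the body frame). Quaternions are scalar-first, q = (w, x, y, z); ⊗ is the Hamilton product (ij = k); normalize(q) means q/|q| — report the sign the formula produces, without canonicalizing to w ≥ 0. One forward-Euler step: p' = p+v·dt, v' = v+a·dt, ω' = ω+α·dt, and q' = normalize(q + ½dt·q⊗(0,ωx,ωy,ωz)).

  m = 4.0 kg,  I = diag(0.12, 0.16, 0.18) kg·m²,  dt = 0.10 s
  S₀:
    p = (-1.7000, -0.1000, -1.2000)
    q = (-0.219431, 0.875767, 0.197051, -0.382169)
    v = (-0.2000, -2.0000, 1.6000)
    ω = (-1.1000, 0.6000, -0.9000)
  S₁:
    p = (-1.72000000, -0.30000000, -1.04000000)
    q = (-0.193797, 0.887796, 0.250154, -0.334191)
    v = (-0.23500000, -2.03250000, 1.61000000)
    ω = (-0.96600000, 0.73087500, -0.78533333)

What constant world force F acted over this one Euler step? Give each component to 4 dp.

v₁ − v₀ = (-0.03500000, -0.03250000, 0.01000000)
m·(v₁−v₀)/dt = (-1.4000, -1.3000, 0.4000)

F = (-1.4000, -1.3000, 0.4000)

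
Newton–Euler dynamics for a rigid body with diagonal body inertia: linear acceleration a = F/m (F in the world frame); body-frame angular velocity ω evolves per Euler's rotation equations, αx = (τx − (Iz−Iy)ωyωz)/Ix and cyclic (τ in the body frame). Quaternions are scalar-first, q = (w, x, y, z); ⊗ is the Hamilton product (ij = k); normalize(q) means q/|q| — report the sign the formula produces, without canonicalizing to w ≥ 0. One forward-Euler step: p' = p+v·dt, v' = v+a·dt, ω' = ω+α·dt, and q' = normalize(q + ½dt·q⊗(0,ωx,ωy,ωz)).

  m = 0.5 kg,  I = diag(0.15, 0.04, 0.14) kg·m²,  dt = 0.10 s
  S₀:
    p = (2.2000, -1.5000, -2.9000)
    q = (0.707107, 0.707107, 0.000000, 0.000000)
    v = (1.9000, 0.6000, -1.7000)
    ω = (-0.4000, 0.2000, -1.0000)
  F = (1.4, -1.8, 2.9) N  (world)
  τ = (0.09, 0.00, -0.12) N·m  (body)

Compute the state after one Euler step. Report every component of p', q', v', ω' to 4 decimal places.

p + v·dt = (2.3900, -1.4400, -3.0700)
v + (F/m)dt = (2.1800, 0.2400, -1.1200)
precession coupling ω×(Iω) = (-0.0200, 0.0040, 0.0088)
α = I⁻¹(τ − ω×Iω) = (0.7333, -0.1000, -0.9200)
new body rate ω' = (-0.3267, 0.1900, -1.0920)
2q̇ = q⊗(0,ω) = (0.2828428, -0.2828428, 0.8485284, -0.5656856)
q' = normalize(q + ½dt·q⊗(0,ω)) = (0.7202, 0.6919, 0.0424, -0.0282)

p' = (2.3900, -1.4400, -3.0700)
q' = (0.7202, 0.6919, 0.0424, -0.0282)
v' = (2.1800, 0.2400, -1.1200)
ω' = (-0.3267, 0.1900, -1.0920)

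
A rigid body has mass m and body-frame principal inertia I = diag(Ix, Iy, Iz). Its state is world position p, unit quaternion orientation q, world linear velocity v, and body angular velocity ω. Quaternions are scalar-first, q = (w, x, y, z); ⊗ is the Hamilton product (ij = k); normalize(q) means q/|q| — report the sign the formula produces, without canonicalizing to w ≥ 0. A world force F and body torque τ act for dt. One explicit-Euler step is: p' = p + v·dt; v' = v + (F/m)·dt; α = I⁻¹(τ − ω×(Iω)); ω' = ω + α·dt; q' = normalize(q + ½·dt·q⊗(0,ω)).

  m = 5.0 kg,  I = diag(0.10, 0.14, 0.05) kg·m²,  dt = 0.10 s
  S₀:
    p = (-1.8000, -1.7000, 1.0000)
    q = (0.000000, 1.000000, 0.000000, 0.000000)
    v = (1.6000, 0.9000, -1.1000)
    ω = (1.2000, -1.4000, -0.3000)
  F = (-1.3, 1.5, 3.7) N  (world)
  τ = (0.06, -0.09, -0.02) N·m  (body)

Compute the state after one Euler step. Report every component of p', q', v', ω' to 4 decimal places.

gyro term ω×Iω = (-0.0378, -0.0180, -0.0672)
α = I⁻¹(τ − ω×Iω) = (0.9780, -0.5143, 0.9440)
ω' = ω + α·dt = (1.2978, -1.4514, -0.2056)
2q̇ = q⊗(0,ω) = (-1.2000000, 0.0000000, 0.3000000, -1.4000000)
updated quaternion q' = (-0.0597, 0.9957, 0.0149, -0.0697)
a = (-0.2600, 0.3000, 0.7400)
p' = p + v·dt = (-1.6400, -1.6100, 0.8900)
v' = v + a·dt = (1.5740, 0.9300, -1.0260)

p' = (-1.6400, -1.6100, 0.8900)
q' = (-0.0597, 0.9957, 0.0149, -0.0697)
v' = (1.5740, 0.9300, -1.0260)
ω' = (1.2978, -1.4514, -0.2056)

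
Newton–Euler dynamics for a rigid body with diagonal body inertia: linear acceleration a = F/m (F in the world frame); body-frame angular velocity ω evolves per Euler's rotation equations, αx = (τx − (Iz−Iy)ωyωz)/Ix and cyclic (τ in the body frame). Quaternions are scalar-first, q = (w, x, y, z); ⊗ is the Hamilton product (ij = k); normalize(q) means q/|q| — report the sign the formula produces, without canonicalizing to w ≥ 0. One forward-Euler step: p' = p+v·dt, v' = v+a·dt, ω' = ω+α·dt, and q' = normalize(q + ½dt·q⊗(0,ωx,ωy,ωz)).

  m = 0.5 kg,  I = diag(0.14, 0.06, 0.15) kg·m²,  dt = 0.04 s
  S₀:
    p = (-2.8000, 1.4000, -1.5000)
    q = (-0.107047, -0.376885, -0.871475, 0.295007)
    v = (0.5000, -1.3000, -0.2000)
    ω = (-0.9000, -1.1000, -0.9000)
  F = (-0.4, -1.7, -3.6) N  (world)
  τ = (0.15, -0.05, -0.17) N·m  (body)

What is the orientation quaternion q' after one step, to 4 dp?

q' = (-0.1276, -0.3526, -0.8807, 0.2894)

Hamilton product q⊗(0,ω) = (-1.0323127, 1.2051775, -0.4869511, -0.2734117)
q + ½dt·q⊗(0,ω), renormalized = (-0.1276, -0.3526, -0.8807, 0.2894)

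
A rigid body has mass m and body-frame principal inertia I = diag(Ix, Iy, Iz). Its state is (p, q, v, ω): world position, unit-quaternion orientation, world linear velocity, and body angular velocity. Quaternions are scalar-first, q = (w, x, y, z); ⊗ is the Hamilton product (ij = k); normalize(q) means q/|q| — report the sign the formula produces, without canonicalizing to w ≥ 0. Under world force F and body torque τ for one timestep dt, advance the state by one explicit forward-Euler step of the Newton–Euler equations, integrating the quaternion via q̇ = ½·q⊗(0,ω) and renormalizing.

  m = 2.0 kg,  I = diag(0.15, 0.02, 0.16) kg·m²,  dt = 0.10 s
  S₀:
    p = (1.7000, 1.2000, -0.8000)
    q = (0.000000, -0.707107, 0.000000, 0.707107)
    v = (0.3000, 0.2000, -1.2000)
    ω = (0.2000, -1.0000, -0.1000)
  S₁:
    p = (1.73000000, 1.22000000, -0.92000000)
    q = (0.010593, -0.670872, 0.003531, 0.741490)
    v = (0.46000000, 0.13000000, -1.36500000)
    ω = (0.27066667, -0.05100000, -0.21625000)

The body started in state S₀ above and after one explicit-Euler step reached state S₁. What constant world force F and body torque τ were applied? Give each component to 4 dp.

rate change Δω = (0.07066667, 0.94900000, -0.11625000)
τ = I·(Δω/dt) + ω₀×(Iω₀) = (0.1200, 0.1900, -0.1600)
v₁ − v₀ = (0.16000000, -0.07000000, -0.16500000)
applied force F = (3.2000, -1.4000, -3.3000)

F = (3.2000, -1.4000, -3.3000)
τ = (0.1200, 0.1900, -0.1600)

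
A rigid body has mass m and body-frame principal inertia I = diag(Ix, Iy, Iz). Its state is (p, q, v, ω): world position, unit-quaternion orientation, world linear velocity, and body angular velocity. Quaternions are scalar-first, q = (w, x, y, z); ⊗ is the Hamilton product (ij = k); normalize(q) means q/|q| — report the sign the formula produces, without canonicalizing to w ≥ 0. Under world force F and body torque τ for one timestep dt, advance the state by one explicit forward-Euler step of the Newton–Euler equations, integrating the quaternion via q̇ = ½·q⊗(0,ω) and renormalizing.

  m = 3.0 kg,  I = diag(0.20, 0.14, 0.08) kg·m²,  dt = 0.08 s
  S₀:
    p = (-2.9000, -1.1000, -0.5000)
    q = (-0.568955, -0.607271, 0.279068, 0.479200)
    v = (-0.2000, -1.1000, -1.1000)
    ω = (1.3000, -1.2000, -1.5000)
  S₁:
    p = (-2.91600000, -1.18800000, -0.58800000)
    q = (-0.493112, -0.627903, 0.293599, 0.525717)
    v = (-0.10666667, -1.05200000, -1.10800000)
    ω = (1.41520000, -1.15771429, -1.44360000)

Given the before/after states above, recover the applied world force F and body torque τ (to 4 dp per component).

velocity change Δv = (0.09333333, 0.04800000, -0.00800000)
applied force F = (3.5000, 1.8000, -0.3000)
rate change Δω = (0.11520000, 0.04228571, 0.05640000)
ω₀×(Iω₀) = (-0.1080, -0.2340, 0.0936)
τ = I·(Δω/dt) + ω₀×(Iω₀) = (0.1800, -0.1600, 0.1500)

F = (3.5000, 1.8000, -0.3000)
τ = (0.1800, -0.1600, 0.1500)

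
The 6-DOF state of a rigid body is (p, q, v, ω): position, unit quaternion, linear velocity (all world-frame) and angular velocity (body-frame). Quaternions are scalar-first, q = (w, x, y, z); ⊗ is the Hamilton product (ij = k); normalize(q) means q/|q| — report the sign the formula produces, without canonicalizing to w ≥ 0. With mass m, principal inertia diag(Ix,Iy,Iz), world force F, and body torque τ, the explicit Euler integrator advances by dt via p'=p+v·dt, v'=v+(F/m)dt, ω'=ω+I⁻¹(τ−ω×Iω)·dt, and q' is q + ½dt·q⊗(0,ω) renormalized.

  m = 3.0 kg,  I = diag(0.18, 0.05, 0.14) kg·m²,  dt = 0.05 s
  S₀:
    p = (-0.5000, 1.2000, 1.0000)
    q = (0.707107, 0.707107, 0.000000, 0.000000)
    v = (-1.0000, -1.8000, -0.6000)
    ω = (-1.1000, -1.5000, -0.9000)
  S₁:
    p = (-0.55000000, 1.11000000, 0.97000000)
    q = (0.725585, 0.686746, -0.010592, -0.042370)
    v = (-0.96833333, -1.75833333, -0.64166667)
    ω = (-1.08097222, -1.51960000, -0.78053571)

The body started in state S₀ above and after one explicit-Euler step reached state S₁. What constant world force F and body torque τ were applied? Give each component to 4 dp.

velocity change Δv = (0.03166667, 0.04166667, -0.04166667)
m·(v₁−v₀)/dt = (1.9000, 2.5000, -2.5000)
rate change Δω = (0.01902778, -0.01960000, 0.11946429)
gyro term ω₀×Iω₀ = (0.1215, 0.0396, -0.2145)
I·α + gyro = (0.1900, 0.0200, 0.1200)

F = (1.9000, 2.5000, -2.5000)
τ = (0.1900, 0.0200, 0.1200)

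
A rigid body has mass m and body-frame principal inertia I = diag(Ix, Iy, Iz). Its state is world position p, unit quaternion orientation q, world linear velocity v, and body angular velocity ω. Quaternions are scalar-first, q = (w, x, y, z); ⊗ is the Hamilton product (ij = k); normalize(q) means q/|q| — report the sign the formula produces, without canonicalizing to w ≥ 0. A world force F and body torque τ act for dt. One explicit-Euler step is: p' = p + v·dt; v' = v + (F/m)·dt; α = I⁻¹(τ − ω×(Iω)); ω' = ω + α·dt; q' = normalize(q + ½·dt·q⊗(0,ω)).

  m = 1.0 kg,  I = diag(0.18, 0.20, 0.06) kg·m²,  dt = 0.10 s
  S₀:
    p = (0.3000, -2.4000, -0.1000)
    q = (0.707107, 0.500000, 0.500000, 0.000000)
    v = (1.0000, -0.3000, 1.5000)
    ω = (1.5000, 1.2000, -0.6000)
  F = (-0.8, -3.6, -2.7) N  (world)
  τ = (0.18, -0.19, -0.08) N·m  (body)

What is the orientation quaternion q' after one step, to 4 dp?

q⊗(0,ω) = (-1.3500000, 0.7606605, 1.1485284, -0.5742642)
q' = normalize(q + ½dt·q⊗(0,ω)) = (0.6364, 0.5353, 0.5546, -0.0286)

q' = (0.6364, 0.5353, 0.5546, -0.0286)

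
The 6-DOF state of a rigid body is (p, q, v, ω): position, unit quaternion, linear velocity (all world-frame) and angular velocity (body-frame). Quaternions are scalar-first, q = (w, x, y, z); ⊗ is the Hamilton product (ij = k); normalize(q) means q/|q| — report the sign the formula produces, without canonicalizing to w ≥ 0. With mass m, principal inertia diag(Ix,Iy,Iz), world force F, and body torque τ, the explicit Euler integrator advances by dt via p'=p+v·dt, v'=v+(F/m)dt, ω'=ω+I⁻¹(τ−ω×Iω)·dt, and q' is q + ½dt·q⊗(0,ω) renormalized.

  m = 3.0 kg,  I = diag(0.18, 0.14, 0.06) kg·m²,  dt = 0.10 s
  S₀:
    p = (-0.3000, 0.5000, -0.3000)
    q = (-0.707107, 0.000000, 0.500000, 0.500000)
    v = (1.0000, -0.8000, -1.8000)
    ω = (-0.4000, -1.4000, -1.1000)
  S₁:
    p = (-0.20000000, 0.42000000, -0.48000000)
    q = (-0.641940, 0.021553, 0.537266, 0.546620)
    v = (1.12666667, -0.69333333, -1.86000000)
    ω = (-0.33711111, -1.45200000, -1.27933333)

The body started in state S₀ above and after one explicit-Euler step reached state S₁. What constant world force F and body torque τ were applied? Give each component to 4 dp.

F = (3.8000, 3.2000, -1.8000)
τ = (-0.0100, -0.0200, -0.1300)

rate change Δω = (0.06288889, -0.05200000, -0.17933333)
gyro term ω₀×Iω₀ = (-0.1232, 0.0528, -0.0224)
applied torque τ = (-0.0100, -0.0200, -0.1300)
velocity change Δv = (0.12666667, 0.10666667, -0.06000000)
m·(v₁−v₀)/dt = (3.8000, 3.2000, -1.8000)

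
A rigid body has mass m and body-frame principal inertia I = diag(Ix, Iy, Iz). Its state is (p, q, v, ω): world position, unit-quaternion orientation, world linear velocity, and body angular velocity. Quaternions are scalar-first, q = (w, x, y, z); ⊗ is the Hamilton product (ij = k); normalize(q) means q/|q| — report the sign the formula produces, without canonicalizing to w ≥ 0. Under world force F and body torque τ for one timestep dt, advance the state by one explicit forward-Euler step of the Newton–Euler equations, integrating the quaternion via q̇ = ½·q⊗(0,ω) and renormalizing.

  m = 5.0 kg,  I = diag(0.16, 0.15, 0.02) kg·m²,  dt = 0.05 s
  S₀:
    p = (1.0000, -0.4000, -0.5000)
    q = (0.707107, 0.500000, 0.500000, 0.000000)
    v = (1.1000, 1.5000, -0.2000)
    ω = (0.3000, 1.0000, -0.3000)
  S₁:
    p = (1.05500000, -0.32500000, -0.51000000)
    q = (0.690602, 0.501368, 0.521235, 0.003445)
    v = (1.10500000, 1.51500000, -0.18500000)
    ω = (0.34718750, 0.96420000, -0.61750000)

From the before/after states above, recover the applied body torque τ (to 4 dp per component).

τ = (0.1900, -0.1200, -0.1300)

Δω = ω₁−ω₀ = (0.04718750, -0.03580000, -0.31750000)
applied torque τ = (0.1900, -0.1200, -0.1300)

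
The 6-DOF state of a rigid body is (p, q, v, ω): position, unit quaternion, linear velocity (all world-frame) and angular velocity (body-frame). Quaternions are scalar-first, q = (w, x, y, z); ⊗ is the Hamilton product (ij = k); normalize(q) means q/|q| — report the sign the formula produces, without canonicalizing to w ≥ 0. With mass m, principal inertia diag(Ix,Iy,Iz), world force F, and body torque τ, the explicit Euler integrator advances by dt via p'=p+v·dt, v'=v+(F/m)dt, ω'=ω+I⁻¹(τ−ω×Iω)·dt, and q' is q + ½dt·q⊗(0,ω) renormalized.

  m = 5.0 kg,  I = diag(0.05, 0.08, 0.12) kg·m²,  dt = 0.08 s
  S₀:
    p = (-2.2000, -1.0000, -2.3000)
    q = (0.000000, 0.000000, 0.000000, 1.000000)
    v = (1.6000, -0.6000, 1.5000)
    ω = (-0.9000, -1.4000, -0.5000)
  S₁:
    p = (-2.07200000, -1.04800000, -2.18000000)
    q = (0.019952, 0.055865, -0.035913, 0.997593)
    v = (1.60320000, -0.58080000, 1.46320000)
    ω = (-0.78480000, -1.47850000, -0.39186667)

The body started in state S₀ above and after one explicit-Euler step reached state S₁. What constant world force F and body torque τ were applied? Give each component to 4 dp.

F = (0.2000, 1.2000, -2.3000)
τ = (0.1000, -0.1100, 0.2000)

v₁ − v₀ = (0.00320000, 0.01920000, -0.03680000)
m·(v₁−v₀)/dt = (0.2000, 1.2000, -2.3000)
Δω = ω₁−ω₀ = (0.11520000, -0.07850000, 0.10813333)
precession coupling = (0.0280, -0.0315, 0.0378)
I·α + gyro = (0.1000, -0.1100, 0.2000)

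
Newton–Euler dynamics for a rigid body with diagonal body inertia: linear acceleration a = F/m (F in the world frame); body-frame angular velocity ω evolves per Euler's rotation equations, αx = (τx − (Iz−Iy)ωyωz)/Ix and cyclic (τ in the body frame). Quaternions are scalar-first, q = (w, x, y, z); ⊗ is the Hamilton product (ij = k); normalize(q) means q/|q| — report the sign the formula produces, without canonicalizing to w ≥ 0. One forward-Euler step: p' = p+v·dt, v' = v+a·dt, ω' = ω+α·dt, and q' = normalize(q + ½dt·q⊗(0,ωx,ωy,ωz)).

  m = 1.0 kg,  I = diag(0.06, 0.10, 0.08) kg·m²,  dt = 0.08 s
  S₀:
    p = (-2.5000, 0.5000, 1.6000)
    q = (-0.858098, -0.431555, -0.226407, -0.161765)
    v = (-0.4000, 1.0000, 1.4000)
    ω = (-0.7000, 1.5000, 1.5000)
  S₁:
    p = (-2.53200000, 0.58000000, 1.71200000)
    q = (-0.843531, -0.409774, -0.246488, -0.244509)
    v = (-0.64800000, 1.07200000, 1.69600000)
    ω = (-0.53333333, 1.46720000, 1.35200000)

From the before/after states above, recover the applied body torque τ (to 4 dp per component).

τ = (0.0800, -0.0200, -0.1900)

rate change Δω = (0.16666667, -0.03280000, -0.14800000)
applied torque τ = (0.0800, -0.0200, -0.1900)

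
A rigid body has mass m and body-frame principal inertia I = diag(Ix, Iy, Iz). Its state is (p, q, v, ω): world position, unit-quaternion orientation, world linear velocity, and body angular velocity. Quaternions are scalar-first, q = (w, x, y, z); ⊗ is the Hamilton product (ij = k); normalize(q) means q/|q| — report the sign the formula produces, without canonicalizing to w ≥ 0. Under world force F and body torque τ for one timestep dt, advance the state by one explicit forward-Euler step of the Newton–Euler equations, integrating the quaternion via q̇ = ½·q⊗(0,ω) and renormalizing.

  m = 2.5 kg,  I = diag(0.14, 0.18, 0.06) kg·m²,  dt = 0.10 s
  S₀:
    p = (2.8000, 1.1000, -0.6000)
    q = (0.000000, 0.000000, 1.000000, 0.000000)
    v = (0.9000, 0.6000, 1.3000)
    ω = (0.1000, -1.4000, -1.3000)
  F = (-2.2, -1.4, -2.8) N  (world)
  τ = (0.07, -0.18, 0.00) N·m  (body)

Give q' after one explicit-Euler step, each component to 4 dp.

q' = (0.0697, -0.0647, 0.9955, -0.0050)

Hamilton product q⊗(0,ω) = (1.4000000, -1.3000000, 0.0000000, -0.1000000)
q' = normalize(q + ½dt·q⊗(0,ω)) = (0.0697, -0.0647, 0.9955, -0.0050)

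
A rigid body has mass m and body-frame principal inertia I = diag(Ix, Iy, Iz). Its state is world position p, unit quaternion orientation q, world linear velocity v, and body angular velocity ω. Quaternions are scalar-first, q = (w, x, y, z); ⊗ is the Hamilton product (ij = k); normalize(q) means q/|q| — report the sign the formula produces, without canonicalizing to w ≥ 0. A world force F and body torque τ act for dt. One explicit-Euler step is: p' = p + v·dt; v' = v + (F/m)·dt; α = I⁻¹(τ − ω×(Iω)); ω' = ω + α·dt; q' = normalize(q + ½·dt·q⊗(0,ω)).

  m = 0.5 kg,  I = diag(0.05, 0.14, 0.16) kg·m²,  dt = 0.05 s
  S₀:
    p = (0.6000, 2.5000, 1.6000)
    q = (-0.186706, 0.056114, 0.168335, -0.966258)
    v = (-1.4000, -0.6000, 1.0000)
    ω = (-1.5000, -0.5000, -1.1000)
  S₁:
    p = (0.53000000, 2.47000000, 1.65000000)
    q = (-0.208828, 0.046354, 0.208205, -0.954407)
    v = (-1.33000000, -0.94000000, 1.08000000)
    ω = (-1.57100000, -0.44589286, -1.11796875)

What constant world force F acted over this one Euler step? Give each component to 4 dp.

velocity change Δv = (0.07000000, -0.34000000, 0.08000000)
applied force F = (0.7000, -3.4000, 0.8000)

F = (0.7000, -3.4000, 0.8000)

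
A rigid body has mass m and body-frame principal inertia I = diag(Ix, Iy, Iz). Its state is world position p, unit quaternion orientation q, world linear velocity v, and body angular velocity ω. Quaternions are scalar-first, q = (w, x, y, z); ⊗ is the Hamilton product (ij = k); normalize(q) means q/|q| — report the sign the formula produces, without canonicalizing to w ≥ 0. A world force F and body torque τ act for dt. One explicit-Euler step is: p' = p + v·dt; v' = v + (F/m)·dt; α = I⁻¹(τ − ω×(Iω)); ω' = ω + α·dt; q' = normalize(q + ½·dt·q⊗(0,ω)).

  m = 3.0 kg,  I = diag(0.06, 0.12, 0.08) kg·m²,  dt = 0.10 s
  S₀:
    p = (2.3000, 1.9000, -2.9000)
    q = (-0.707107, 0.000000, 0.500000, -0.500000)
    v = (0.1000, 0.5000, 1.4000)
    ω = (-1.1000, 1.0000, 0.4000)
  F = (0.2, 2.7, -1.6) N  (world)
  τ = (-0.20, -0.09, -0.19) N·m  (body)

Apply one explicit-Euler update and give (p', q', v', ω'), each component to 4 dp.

a = F/m = (0.0667, 0.9000, -0.5333)
new position p' = (2.3100, 1.9500, -2.7600)
v + (F/m)dt = (0.1067, 0.5900, 1.3467)
(τ − ω×Iω)/I = (-3.0667, -0.8233, -1.5500)
ω + α·dt = (-1.4067, 0.9177, 0.2450)
Hamilton product q⊗(0,ω) = (-0.3000000, 1.4778177, -0.1571070, 0.2671572)
updated quaternion q' = (-0.7200, 0.0737, 0.4907, -0.4852)

p' = (2.3100, 1.9500, -2.7600)
q' = (-0.7200, 0.0737, 0.4907, -0.4852)
v' = (0.1067, 0.5900, 1.3467)
ω' = (-1.4067, 0.9177, 0.2450)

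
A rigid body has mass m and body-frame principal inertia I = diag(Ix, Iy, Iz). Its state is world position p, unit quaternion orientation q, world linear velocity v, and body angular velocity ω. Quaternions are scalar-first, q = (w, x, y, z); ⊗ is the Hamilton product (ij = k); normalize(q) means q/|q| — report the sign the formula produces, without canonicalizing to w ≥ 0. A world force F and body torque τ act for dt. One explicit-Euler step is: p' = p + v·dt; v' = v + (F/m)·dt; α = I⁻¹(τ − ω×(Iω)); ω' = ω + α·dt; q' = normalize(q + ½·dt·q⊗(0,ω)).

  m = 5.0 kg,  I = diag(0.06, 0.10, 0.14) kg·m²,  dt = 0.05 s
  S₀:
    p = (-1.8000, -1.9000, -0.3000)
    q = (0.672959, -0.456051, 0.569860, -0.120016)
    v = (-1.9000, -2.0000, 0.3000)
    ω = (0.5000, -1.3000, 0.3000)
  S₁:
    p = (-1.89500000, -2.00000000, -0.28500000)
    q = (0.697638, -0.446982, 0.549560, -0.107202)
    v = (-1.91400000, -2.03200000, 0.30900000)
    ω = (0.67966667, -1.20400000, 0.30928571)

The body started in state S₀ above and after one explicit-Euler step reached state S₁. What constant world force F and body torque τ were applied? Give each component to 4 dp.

F = (-1.4000, -3.2000, 0.9000)
τ = (0.2000, 0.1800, 0.0000)

rate change Δω = (0.17966667, 0.09600000, 0.00928571)
gyro term ω₀×Iω₀ = (-0.0156, -0.0120, -0.0260)
I·α + gyro = (0.2000, 0.1800, 0.0000)
Δv = v₁−v₀ = (-0.01400000, -0.03200000, 0.00900000)
m·(v₁−v₀)/dt = (-1.4000, -3.2000, 0.9000)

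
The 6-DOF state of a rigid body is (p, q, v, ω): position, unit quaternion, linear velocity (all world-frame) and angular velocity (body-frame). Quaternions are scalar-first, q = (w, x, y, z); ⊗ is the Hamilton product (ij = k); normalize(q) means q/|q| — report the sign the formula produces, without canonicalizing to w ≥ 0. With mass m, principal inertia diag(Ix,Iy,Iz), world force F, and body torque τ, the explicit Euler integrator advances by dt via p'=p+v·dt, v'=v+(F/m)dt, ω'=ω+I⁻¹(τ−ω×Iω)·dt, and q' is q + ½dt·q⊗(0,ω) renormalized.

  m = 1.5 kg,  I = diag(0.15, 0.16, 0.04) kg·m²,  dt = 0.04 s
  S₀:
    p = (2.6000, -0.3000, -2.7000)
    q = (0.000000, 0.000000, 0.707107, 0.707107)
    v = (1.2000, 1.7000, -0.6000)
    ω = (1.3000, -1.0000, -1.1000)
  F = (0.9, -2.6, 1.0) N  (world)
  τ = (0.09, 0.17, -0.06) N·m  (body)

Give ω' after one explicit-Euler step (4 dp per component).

angular accel α = (1.4800, 2.0456, -1.1750)
ω + α·dt = (1.3592, -0.9182, -1.1470)

ω' = (1.3592, -0.9182, -1.1470)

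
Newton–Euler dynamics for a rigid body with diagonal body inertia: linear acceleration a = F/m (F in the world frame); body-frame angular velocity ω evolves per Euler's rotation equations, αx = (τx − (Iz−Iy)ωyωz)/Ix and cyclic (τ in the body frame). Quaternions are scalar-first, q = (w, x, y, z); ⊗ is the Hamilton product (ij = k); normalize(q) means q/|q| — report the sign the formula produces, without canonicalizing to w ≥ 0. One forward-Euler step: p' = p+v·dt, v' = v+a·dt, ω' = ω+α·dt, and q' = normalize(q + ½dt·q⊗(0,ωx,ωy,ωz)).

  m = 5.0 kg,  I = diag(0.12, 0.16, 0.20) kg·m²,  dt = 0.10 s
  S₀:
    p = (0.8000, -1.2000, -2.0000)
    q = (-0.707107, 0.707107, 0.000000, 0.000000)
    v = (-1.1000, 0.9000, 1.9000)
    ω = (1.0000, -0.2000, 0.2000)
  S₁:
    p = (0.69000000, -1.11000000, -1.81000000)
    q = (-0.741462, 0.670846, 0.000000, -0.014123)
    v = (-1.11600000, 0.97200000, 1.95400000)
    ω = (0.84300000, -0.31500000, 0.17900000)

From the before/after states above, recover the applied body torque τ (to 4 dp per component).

τ = (-0.1900, -0.2000, -0.0500)

rate change Δω = (-0.15700000, -0.11500000, -0.02100000)
ω₀×(Iω₀) = (-0.0016, -0.0160, -0.0080)
I·α + gyro = (-0.1900, -0.2000, -0.0500)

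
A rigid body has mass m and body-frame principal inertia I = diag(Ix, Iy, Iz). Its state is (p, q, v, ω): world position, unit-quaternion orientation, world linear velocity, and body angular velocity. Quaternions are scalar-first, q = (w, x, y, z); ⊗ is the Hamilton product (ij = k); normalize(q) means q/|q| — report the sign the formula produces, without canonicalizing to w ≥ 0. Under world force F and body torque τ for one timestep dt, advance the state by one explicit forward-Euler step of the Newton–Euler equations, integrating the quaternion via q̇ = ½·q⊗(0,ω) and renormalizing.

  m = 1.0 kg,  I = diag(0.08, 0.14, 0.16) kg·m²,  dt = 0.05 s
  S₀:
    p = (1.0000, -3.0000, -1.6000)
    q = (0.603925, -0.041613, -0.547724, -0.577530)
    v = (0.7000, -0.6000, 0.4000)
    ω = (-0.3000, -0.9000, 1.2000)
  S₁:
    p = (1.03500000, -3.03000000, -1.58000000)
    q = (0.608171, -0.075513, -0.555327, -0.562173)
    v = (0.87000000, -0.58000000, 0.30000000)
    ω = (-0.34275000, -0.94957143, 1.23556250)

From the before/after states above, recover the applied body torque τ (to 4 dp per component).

rate change Δω = (-0.04275000, -0.04957143, 0.03556250)
precession coupling = (-0.0216, 0.0288, 0.0162)
τ = I·(Δω/dt) + ω₀×(Iω₀) = (-0.0900, -0.1100, 0.1300)

τ = (-0.0900, -0.1100, 0.1300)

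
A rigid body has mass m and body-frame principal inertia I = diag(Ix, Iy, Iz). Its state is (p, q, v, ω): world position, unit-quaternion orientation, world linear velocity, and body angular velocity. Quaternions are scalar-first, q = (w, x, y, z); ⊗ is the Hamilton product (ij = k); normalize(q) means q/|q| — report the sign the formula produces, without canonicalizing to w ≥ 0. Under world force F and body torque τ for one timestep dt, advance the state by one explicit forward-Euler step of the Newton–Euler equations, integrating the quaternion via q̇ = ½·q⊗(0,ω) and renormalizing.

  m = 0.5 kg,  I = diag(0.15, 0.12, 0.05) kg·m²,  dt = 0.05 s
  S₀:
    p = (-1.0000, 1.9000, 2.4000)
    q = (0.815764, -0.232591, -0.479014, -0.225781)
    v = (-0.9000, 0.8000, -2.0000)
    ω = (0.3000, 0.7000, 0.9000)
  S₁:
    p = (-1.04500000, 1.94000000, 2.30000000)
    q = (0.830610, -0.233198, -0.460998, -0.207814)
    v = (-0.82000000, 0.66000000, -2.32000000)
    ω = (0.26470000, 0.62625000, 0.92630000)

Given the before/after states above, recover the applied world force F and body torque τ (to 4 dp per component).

F = (0.8000, -1.4000, -3.2000)
τ = (-0.1500, -0.1500, 0.0200)

v₁ − v₀ = (0.08000000, -0.14000000, -0.32000000)
F = m·Δv/dt = (0.8000, -1.4000, -3.2000)
rate change Δω = (-0.03530000, -0.07375000, 0.02630000)
gyro term ω₀×Iω₀ = (-0.0441, 0.0270, -0.0063)
applied torque τ = (-0.1500, -0.1500, 0.0200)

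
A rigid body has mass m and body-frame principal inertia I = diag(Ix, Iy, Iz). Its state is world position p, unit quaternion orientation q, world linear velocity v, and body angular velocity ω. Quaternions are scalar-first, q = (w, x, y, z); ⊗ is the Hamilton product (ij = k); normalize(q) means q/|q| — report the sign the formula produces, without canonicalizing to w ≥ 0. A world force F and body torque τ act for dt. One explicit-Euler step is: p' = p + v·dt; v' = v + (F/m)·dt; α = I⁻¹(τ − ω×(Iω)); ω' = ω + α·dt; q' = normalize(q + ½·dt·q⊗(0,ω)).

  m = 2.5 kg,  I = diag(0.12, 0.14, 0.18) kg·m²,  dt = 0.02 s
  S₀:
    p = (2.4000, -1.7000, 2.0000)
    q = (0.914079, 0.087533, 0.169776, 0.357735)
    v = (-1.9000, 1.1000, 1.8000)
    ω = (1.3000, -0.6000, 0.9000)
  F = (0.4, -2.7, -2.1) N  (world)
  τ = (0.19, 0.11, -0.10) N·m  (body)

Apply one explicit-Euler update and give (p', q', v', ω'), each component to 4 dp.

p' = (2.3620, -1.6780, 2.0360)
q' = (0.9106, 0.1031, 0.1681, 0.3632)
v' = (-1.8968, 1.0784, 1.7832)
ω' = (1.3353, -0.5743, 0.8906)

angular accel α = (1.7633, 1.2871, -0.4689)
ω + α·dt = (1.3353, -0.5743, 0.8906)
q⊗(0,ω) = (-0.3338888, 1.5557421, -0.1621716, 0.5494425)
q' = normalize(q + ½dt·q⊗(0,ω)) = (0.9106, 0.1031, 0.1681, 0.3632)
a = (0.1600, -1.0800, -0.8400)
p' = p + v·dt = (2.3620, -1.6780, 2.0360)
v' = v + a·dt = (-1.8968, 1.0784, 1.7832)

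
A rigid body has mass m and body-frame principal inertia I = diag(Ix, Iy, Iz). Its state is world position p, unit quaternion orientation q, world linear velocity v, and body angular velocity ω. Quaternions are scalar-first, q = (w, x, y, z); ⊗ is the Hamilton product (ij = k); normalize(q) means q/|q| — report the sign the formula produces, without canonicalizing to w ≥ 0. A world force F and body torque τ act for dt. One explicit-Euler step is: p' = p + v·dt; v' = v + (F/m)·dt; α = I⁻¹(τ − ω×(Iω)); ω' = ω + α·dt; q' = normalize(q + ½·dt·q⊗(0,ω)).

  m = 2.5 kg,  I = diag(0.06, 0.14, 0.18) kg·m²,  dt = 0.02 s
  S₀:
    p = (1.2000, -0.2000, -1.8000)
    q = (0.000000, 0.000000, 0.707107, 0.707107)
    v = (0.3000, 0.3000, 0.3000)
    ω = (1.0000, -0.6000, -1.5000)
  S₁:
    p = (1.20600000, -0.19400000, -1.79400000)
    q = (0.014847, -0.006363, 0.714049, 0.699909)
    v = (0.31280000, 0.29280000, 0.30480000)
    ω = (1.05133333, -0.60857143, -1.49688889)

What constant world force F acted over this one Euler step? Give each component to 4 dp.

Δv = v₁−v₀ = (0.01280000, -0.00720000, 0.00480000)
F = m·Δv/dt = (1.6000, -0.9000, 0.6000)

F = (1.6000, -0.9000, 0.6000)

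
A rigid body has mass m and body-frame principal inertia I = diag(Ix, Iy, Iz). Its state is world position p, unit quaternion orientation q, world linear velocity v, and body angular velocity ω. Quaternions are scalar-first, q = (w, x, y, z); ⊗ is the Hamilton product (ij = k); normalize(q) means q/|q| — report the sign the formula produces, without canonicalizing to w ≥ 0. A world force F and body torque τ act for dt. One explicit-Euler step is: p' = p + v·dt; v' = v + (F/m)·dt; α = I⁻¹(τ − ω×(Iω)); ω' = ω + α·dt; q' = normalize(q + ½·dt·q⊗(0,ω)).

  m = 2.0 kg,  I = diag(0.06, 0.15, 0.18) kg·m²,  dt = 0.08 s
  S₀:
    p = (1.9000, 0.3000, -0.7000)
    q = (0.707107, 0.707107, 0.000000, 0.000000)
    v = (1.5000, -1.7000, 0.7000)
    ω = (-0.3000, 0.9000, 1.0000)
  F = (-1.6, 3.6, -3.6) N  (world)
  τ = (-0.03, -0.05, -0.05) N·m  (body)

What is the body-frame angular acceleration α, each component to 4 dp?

α = (-0.9500, -0.5733, -0.1428)

precession coupling ω×(Iω) = (0.0270, 0.0360, -0.0243)
(τ − ω×Iω)/I = (-0.9500, -0.5733, -0.1428)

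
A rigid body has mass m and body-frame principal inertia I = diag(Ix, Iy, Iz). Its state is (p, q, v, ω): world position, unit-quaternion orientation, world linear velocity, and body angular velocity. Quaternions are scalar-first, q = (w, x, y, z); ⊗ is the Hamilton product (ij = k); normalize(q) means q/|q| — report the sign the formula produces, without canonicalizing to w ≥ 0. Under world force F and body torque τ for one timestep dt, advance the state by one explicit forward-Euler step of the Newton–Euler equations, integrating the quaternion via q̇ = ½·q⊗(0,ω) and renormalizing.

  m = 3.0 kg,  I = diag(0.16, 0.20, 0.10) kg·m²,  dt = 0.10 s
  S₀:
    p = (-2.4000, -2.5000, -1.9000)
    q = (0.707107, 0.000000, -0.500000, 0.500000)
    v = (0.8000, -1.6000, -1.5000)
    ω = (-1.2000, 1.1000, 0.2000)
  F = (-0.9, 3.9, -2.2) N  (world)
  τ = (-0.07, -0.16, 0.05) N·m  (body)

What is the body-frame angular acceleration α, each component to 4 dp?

α = (-0.3000, -0.7280, 1.0280)

ω×(Iω) gyroscopic = (-0.0220, -0.0144, -0.0528)
α = I⁻¹(τ − ω×Iω) = (-0.3000, -0.7280, 1.0280)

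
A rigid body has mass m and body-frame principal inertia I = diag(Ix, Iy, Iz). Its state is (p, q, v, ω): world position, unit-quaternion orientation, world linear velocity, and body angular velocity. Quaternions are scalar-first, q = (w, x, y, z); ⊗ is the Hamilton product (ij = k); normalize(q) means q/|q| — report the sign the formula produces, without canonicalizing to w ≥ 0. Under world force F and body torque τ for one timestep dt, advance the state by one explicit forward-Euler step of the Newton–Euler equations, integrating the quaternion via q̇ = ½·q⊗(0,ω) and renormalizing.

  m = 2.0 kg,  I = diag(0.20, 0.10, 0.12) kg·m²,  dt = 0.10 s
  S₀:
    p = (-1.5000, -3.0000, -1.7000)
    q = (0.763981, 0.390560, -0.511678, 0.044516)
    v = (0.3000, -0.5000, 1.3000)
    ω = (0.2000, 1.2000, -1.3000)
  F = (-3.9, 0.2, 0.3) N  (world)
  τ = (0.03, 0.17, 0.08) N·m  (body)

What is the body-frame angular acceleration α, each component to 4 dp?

precession coupling ω×(Iω) = (-0.0312, -0.0208, -0.0240)
α = I⁻¹(τ − ω×Iω) = (0.3060, 1.9080, 0.8667)

α = (0.3060, 1.9080, 0.8667)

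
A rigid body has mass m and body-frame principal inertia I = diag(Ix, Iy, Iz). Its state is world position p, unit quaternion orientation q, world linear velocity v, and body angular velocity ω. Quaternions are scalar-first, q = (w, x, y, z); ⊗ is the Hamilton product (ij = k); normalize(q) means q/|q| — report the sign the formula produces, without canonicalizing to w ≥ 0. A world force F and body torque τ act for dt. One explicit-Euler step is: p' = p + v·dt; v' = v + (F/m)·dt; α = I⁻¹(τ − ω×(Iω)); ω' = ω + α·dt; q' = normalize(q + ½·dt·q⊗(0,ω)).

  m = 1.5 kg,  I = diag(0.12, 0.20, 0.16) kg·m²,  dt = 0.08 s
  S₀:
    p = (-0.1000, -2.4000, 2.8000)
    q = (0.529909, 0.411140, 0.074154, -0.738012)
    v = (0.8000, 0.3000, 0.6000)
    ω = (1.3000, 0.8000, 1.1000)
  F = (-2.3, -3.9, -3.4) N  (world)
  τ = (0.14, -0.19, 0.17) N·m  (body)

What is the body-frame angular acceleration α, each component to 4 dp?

precession coupling ω×(Iω) = (-0.0352, -0.0572, 0.0832)
angular accel α = (1.4600, -0.6640, 0.5425)

α = (1.4600, -0.6640, 0.5425)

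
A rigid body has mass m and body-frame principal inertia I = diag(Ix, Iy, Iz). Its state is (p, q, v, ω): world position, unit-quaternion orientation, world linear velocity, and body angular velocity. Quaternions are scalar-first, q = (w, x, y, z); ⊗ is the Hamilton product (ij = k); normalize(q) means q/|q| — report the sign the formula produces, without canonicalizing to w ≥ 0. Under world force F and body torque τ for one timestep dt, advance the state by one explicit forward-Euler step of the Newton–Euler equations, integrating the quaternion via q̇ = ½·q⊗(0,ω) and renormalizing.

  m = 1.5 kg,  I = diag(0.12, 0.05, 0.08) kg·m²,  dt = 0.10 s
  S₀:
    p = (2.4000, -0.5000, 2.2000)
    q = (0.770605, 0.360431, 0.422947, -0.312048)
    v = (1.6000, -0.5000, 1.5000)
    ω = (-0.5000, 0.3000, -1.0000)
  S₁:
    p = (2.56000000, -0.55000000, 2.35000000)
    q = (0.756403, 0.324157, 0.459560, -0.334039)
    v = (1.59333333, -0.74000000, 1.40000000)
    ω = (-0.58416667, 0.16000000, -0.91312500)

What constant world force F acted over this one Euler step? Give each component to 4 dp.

F = (-0.1000, -3.6000, -1.5000)

v₁ − v₀ = (-0.00666667, -0.24000000, -0.10000000)
F = m·Δv/dt = (-0.1000, -3.6000, -1.5000)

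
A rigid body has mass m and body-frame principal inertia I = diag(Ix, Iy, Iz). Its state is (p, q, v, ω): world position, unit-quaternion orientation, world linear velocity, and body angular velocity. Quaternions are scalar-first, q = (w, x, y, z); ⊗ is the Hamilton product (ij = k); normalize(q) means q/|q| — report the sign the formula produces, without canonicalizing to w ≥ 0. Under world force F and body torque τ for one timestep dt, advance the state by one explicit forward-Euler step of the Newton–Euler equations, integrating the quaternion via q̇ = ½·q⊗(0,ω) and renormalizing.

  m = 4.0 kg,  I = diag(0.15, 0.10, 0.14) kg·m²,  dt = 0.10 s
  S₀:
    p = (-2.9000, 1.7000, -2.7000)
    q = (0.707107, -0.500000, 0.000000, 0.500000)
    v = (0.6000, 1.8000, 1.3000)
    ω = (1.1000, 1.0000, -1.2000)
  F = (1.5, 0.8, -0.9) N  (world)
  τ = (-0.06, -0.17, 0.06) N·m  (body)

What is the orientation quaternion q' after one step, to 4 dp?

Hamilton product q⊗(0,ω) = (1.1500000, 0.2778177, 0.6571070, -1.3485284)
q' = normalize(q + ½dt·q⊗(0,ω)) = (0.7611, -0.4839, 0.0327, 0.4306)

q' = (0.7611, -0.4839, 0.0327, 0.4306)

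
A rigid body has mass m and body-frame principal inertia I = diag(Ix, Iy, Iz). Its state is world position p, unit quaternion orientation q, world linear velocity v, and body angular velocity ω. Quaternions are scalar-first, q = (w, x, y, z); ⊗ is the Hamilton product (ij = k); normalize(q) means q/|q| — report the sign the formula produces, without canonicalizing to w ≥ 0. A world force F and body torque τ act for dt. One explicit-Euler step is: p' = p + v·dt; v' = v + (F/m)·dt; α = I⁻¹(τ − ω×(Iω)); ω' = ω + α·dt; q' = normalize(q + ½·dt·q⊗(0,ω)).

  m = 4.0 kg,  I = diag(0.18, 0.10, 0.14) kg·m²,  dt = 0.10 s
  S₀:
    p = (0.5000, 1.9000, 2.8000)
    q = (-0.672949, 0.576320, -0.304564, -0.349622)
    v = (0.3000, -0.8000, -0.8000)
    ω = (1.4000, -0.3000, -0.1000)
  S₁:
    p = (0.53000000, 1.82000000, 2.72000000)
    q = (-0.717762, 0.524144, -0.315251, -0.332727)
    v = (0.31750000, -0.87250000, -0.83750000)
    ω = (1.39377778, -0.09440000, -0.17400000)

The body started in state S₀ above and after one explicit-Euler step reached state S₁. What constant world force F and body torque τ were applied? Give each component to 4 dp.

F = (0.7000, -2.9000, -1.5000)
τ = (-0.0100, 0.2000, -0.0700)

ω₁ − ω₀ = (-0.00622222, 0.20560000, -0.07400000)
applied torque τ = (-0.0100, 0.2000, -0.0700)
velocity change Δv = (0.01750000, -0.07250000, -0.03750000)
m·(v₁−v₀)/dt = (0.7000, -2.9000, -1.5000)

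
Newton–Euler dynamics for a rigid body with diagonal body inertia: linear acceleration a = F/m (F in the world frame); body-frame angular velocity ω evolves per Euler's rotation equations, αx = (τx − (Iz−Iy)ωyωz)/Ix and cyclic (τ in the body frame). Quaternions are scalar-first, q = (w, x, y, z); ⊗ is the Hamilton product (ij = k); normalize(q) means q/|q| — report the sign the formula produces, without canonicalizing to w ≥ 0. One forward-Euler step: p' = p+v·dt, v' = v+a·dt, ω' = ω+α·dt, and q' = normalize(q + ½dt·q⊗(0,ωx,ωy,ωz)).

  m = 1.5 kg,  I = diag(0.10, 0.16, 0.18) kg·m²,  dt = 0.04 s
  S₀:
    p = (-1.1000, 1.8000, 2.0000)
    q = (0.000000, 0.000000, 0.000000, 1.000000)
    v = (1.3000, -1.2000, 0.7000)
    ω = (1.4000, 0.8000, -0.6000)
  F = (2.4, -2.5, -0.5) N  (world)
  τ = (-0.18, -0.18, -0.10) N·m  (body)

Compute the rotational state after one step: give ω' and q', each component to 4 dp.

(τ − ω×Iω)/I = (-1.7040, -1.5450, -0.9289)
ω + α·dt = (1.3318, 0.7382, -0.6372)
Hamilton product q⊗(0,ω) = (0.6000000, -0.8000000, 1.4000000, 0.0000000)
updated quaternion q' = (0.0120, -0.0160, 0.0280, 0.9994)

ω' = (1.3318, 0.7382, -0.6372)
q' = (0.0120, -0.0160, 0.0280, 0.9994)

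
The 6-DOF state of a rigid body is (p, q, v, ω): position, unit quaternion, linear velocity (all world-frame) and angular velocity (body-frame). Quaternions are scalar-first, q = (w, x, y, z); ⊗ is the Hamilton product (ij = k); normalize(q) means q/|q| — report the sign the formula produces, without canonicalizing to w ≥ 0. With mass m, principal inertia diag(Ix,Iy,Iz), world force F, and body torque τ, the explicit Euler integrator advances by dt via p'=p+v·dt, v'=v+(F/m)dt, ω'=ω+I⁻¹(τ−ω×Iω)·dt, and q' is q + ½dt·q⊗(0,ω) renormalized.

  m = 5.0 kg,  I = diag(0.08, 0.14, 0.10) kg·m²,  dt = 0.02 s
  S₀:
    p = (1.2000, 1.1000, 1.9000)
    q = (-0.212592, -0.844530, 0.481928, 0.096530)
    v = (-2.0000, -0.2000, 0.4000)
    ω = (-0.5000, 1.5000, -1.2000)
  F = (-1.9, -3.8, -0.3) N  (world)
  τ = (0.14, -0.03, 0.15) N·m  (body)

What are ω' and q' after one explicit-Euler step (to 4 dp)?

ω' = (-0.4830, 1.4974, -1.1610)
q' = (-0.2228, -0.8505, 0.4680, 0.0888)

α = I⁻¹(τ − ω×Iω) = (0.8500, -0.1286, 1.9500)
ω' = ω + α·dt = (-0.4830, 1.4974, -1.1610)
q⊗(0,ω) = (-1.0293210, -0.6168126, -1.3805890, -0.7707206)
updated quaternion q' = (-0.2228, -0.8505, 0.4680, 0.0888)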